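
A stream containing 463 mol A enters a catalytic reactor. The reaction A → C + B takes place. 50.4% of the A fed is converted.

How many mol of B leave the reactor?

233 mol

A reacted = 0.504 × 463 = 233.4 mol; ν_A = −1, so ξ = 233.4/1 = 233.4 mol.
Outlet amounts (n = n₀ + ν ξ):
  A: 463 − 1(233.4) = 229.6
  C: 0 + 1(233.4) = 233.4
  B: 0 + 1(233.4) = 233.4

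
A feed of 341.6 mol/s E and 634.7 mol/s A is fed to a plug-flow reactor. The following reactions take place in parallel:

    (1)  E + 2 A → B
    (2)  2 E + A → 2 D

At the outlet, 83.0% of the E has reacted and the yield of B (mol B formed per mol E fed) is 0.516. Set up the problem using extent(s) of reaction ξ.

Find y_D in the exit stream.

0.188

Yield of B: 1ξ₁ / 341.6 = 0.516 → ξ₁ = 176.3 mol/s.
Conversion of E: 1ξ₁ + 2ξ₂ = 0.83 × 341.6 = 283.5 → ξ₂ = 53.63 mol/s.
Outlet amounts (n = n₀ + Σ ν·ξ):
  E: 341.6 − 1(176.3) − 2(53.63) = 58.07
  A: 634.7 − 2(176.3) − 1(53.63) = 228.5
  B: 0 + 1(176.3) = 176.3
  D: 0 + 2(53.63) = 107.3
Total out = 570.1 mol/s; y_D = 107.3 / 570.1 = 0.1881.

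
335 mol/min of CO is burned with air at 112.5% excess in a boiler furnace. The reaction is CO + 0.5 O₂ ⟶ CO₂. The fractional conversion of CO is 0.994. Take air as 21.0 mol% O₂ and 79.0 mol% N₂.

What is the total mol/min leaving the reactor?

Stoichiometric O₂ = 0.5 × 335 = 167.5 mol/min; O₂ fed = 167.5 × 2.125 = 355.9 mol/min.
N₂ fed = 355.9 × 79/21 = 1339 mol/min.
Fuel reacted = 0.994 × 335 → ξ = 333 mol/min.
Outlet (n = n₀ + ν ξ):
  CO: 335 − 1(333) = 2.01
  O₂: 355.9 − 0.5(333) = 189.4
  N₂: 1339 (inert)
  CO₂: 0 + 1(333) = 333
Total out = 2.01 + 189.4 + 1339 + 333 = 1863 mol/min.

1860 mol/min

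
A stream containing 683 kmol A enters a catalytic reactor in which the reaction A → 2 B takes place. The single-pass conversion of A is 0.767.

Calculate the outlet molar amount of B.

1050 kmol

A reacted = 0.767 × 683 = 523.9 kmol; ν_A = −1, so ξ = 523.9/1 = 523.9 kmol.
Outlet amounts (n = n₀ + ν ξ):
  A: 683 − 1(523.9) = 159.1
  B: 0 + 2(523.9) = 1048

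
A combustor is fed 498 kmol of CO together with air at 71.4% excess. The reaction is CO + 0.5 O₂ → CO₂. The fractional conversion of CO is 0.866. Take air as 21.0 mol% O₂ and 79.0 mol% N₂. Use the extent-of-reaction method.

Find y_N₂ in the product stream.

Stoichiometric O₂ = 0.5 × 498 = 249 kmol; O₂ fed = 249 × 1.714 = 426.8 kmol.
N₂ fed = 426.8 × 79/21 = 1606 kmol.
Fuel reacted = 0.866 × 498 → ξ = 431.3 kmol.
Outlet (n = n₀ + ν ξ):
  CO: 498 − 1(431.3) = 66.73
  O₂: 426.8 − 0.5(431.3) = 211.2
  N₂: 1606 (inert)
  CO₂: 0 + 1(431.3) = 431.3
Total out = 2315 kmol; y_N₂ = 1606 / 2315 = 0.6936.

0.694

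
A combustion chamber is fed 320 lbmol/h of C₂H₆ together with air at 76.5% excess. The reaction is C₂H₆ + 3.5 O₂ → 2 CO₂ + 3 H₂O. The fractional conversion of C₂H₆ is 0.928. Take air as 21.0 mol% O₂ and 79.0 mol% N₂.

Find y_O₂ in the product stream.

Stoichiometric O₂ = 3.5 × 320 = 1120 lbmol/h; O₂ fed = 1120 × 1.765 = 1977 lbmol/h.
N₂ fed = 1977 × 79/21 = 7437 lbmol/h.
Fuel reacted = 0.928 × 320 → ξ = 297 lbmol/h.
Outlet (n = n₀ + ν ξ):
  C₂H₆: 320 − 1(297) = 23.04
  O₂: 1977 − 3.5(297) = 937.4
  N₂: 7437 (inert)
  CO₂: 0 + 2(297) = 593.9
  H₂O: 0 + 3(297) = 890.9
Total out = 9882 lbmol/h; y_O₂ = 937.4 / 9882 = 0.09487.

0.0949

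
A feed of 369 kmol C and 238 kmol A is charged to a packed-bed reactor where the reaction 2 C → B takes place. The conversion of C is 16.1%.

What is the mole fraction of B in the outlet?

0.0515

C reacted = 0.161 × 369 = 59.41 kmol; ν_C = −2, so ξ = 59.41/2 = 29.7 kmol.
Outlet amounts (n = n₀ + ν ξ):
  C: 369 − 2(29.7) = 309.6
  B: 0 + 1(29.7) = 29.7
  A: 238 (inert)
Total out = 577.3 kmol; y_B = 29.7 / 577.3 = 0.05145.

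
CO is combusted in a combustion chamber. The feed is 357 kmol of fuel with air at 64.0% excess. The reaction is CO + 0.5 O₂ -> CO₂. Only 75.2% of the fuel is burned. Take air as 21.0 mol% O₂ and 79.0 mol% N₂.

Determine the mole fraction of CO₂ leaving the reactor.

0.166

Stoichiometric O₂ = 0.5 × 357 = 178.5 kmol; O₂ fed = 178.5 × 1.640 = 292.7 kmol.
N₂ fed = 292.7 × 79/21 = 1101 kmol.
Fuel reacted = 0.752 × 357 → ξ = 268.5 kmol.
Outlet (n = n₀ + ν ξ):
  CO: 357 − 1(268.5) = 88.54
  O₂: 292.7 − 0.5(268.5) = 158.5
  N₂: 1101 (inert)
  CO₂: 0 + 1(268.5) = 268.5
Total out = 1617 kmol; y_CO₂ = 268.5 / 1617 = 0.166.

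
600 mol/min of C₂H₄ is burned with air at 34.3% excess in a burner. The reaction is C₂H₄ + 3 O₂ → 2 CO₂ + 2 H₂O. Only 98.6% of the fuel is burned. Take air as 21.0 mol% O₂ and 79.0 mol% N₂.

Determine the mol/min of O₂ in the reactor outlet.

Stoichiometric O₂ = 3 × 600 = 1800 mol/min; O₂ fed = 1800 × 1.343 = 2417 mol/min.
N₂ fed = 2417 × 79/21 = 9094 mol/min.
Fuel reacted = 0.986 × 600 → ξ = 591.6 mol/min.
Outlet (n = n₀ + ν ξ):
  C₂H₄: 600 − 1(591.6) = 8.4
  O₂: 2417 − 3(591.6) = 642.6
  N₂: 9094 (inert)
  CO₂: 0 + 2(591.6) = 1183
  H₂O: 0 + 2(591.6) = 1183

643 mol/min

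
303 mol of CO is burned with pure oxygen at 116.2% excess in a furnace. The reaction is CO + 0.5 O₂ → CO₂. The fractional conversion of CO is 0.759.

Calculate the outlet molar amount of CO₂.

230 mol

Stoichiometric O₂ = 0.5 × 303 = 151.5 mol; O₂ fed = 151.5 × 2.162 = 327.5 mol.
Fuel reacted = 0.759 × 303 → ξ = 230 mol.
Outlet (n = n₀ + ν ξ):
  CO: 303 − 1(230) = 73.02
  O₂: 327.5 − 0.5(230) = 212.6
  CO₂: 0 + 1(230) = 230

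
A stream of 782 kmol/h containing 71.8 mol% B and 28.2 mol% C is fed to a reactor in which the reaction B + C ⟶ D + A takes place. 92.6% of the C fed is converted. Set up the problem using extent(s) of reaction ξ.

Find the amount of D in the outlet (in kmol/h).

204 kmol/h

C reacted = 0.926 × 220.5 = 204.2 kmol/h; ν_C = −1, so ξ = 204.2/1 = 204.2 kmol/h.
Outlet amounts (n = n₀ + ν ξ):
  B: 561.5 − 1(204.2) = 357.3
  C: 220.5 − 1(204.2) = 16.32
  D: 0 + 1(204.2) = 204.2
  A: 0 + 1(204.2) = 204.2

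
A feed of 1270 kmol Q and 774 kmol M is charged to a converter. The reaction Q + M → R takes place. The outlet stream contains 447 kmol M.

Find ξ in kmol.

ξ = 327 kmol

For M: n = n₀ − 1ξ → 447 = 774 − 1ξ, giving ξ = 327 kmol.
Outlet amounts (n = n₀ + ν ξ):
  Q: 1270 − 1(327) = 943
  M: 774 − 1(327) = 447
  R: 0 + 1(327) = 327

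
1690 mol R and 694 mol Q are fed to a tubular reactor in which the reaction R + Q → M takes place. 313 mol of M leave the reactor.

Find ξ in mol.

For M: n = n₀ + 1ξ → 313 = 0 + 1ξ, giving ξ = 313 mol.
Outlet amounts (n = n₀ + ν ξ):
  R: 1690 − 1(313) = 1377
  Q: 694 − 1(313) = 381
  M: 0 + 1(313) = 313

ξ = 313 mol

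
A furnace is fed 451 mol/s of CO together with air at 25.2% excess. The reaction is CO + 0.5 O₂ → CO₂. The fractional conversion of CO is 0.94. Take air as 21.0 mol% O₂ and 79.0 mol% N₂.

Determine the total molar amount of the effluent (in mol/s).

1580 mol/s

Stoichiometric O₂ = 0.5 × 451 = 225.5 mol/s; O₂ fed = 225.5 × 1.252 = 282.3 mol/s.
N₂ fed = 282.3 × 79/21 = 1062 mol/s.
Fuel reacted = 0.94 × 451 → ξ = 423.9 mol/s.
Outlet (n = n₀ + ν ξ):
  CO: 451 − 1(423.9) = 27.06
  O₂: 282.3 − 0.5(423.9) = 70.36
  N₂: 1062 (inert)
  CO₂: 0 + 1(423.9) = 423.9
Total out = 27.06 + 70.36 + 1062 + 423.9 = 1583 mol/s.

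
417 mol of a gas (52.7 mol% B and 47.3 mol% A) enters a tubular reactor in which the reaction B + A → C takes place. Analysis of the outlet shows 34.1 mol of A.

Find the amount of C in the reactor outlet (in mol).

For A: n = n₀ − 1ξ → 34.1 = 197.2 − 1ξ, giving ξ = 163.1 mol.
Outlet amounts (n = n₀ + ν ξ):
  B: 219.8 − 1(163.1) = 56.62
  A: 197.2 − 1(163.1) = 34.1
  C: 0 + 1(163.1) = 163.1

163 mol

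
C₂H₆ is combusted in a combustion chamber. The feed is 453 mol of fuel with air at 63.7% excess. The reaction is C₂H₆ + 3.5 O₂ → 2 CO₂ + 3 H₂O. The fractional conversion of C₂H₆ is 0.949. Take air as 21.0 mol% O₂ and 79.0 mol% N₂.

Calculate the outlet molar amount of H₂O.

Stoichiometric O₂ = 3.5 × 453 = 1586 mol; O₂ fed = 1586 × 1.637 = 2595 mol.
N₂ fed = 2595 × 79/21 = 9764 mol.
Fuel reacted = 0.949 × 453 → ξ = 429.9 mol.
Outlet (n = n₀ + ν ξ):
  C₂H₆: 453 − 1(429.9) = 23.1
  O₂: 2595 − 3.5(429.9) = 1091
  N₂: 9764 (inert)
  CO₂: 0 + 2(429.9) = 859.8
  H₂O: 0 + 3(429.9) = 1290

1290 mol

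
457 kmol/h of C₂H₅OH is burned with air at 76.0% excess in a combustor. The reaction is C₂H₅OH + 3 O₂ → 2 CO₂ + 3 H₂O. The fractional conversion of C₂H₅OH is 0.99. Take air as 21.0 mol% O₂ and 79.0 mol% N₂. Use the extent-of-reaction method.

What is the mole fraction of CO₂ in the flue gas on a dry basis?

Stoichiometric O₂ = 3 × 457 = 1371 kmol/h; O₂ fed = 1371 × 1.760 = 2413 kmol/h.
N₂ fed = 2413 × 79/21 = 9077 kmol/h.
Fuel reacted = 0.99 × 457 → ξ = 452.4 kmol/h.
Outlet (n = n₀ + ν ξ):
  C₂H₅OH: 457 − 1(452.4) = 4.57
  O₂: 2413 − 3(452.4) = 1056
  N₂: 9077 (inert)
  CO₂: 0 + 2(452.4) = 904.9
  H₂O: 0 + 3(452.4) = 1357
Dry total = 11040 kmol/h; y_CO₂ (dry) = 904.9 / 11040 = 0.08194.

0.0819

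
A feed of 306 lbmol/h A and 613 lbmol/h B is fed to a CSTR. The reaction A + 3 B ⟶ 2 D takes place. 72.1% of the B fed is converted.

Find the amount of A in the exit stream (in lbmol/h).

B reacted = 0.721 × 613 = 442 lbmol/h; ν_B = −3, so ξ = 442/3 = 147.3 lbmol/h.
Outlet amounts (n = n₀ + ν ξ):
  A: 306 − 1(147.3) = 158.7
  B: 613 − 3(147.3) = 171
  D: 0 + 2(147.3) = 294.6

159 lbmol/h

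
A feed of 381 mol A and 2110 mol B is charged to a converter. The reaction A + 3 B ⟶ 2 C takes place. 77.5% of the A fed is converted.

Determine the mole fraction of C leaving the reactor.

0.311

A reacted = 0.775 × 381 = 295.3 mol; ν_A = −1, so ξ = 295.3/1 = 295.3 mol.
Outlet amounts (n = n₀ + ν ξ):
  A: 381 − 1(295.3) = 85.72
  B: 2110 − 3(295.3) = 1224
  C: 0 + 2(295.3) = 590.6
Total out = 1900 mol; y_C = 590.6 / 1900 = 0.3107.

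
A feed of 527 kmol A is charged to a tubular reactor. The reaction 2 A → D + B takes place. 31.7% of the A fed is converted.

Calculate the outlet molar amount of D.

83.5 kmol

A reacted = 0.317 × 527 = 167.1 kmol; ν_A = −2, so ξ = 167.1/2 = 83.53 kmol.
Outlet amounts (n = n₀ + ν ξ):
  A: 527 − 2(83.53) = 359.9
  D: 0 + 1(83.53) = 83.53
  B: 0 + 1(83.53) = 83.53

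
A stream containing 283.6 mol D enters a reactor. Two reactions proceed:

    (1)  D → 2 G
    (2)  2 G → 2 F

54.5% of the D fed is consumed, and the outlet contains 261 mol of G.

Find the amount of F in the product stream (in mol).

48.1 mol

Conversion of D: D consumed = 1ξ₁ = 0.545 × 283.6 → ξ₁ = 154.6 mol.
G balance: n_G = 0 + 2ξ₁ − 2ξ₂ = 261 → ξ₂ = (2·154.6 − 261)/2 = 24.06 mol.
Outlet amounts (n = n₀ + Σ ν·ξ):
  D: 283.6 − 1(154.6) = 129
  G: 0 + 2(154.6) − 2(24.06) = 261
  F: 0 + 2(24.06) = 48.12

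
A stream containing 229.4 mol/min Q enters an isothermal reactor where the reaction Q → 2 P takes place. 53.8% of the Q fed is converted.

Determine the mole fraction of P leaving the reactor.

Q reacted = 0.538 × 229.4 = 123.4 mol/min; ν_Q = −1, so ξ = 123.4/1 = 123.4 mol/min.
Outlet amounts (n = n₀ + ν ξ):
  Q: 229.4 − 1(123.4) = 106
  P: 0 + 2(123.4) = 246.8
Total out = 352.8 mol/min; y_P = 246.8 / 352.8 = 0.6996.

0.7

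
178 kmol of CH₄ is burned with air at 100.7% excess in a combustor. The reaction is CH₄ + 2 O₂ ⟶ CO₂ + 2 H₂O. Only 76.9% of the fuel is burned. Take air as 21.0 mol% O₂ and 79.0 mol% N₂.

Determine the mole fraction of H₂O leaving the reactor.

0.0765

Stoichiometric O₂ = 2 × 178 = 356 kmol; O₂ fed = 356 × 2.007 = 714.5 kmol.
N₂ fed = 714.5 × 79/21 = 2688 kmol.
Fuel reacted = 0.769 × 178 → ξ = 136.9 kmol.
Outlet (n = n₀ + ν ξ):
  CH₄: 178 − 1(136.9) = 41.12
  O₂: 714.5 − 2(136.9) = 440.7
  N₂: 2688 (inert)
  CO₂: 0 + 1(136.9) = 136.9
  H₂O: 0 + 2(136.9) = 273.8
Total out = 3580 kmol; y_H₂O = 273.8 / 3580 = 0.07646.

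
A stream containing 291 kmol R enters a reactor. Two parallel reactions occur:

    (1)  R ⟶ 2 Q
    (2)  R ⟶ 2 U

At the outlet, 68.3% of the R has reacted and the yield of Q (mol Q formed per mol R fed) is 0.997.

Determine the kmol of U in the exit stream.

107 kmol

Yield of Q: 2ξ₁ / 291 = 0.997 → ξ₁ = 145.1 kmol.
Conversion of R: 1ξ₁ + 1ξ₂ = 0.683 × 291 = 198.8 → ξ₂ = 53.69 kmol.
Outlet amounts (n = n₀ + Σ ν·ξ):
  R: 291 − 1(145.1) − 1(53.69) = 92.25
  Q: 0 + 2(145.1) = 290.1
  U: 0 + 2(53.69) = 107.4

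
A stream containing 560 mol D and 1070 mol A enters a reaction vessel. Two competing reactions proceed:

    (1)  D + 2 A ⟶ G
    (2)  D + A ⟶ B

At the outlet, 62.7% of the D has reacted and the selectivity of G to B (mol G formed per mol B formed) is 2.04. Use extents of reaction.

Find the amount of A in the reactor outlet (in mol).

483 mol

Conversion of D: D consumed = 0.627 × 560 = 351.1 mol = 1ξ₁ + 1ξ₂.
Selectivity: 1ξ₁ / (1ξ₂) = 2.04 → ξ₁ = 2.04 ξ₂.
Substitute: (1·2.04 + 1) ξ₂ = 351.1 → ξ₂ = 115.5 mol, ξ₁ = 235.6 mol.
Outlet amounts (n = n₀ + Σ ν·ξ):
  D: 560 − 1(235.6) − 1(115.5) = 208.9
  A: 1070 − 2(235.6) − 1(115.5) = 483.3
  G: 0 + 1(235.6) = 235.6
  B: 0 + 1(115.5) = 115.5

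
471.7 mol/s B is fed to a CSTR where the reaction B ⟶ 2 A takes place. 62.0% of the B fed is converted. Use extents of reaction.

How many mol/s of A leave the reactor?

B reacted = 0.62 × 471.7 = 292.5 mol/s; ν_B = −1, so ξ = 292.5/1 = 292.5 mol/s.
Outlet amounts (n = n₀ + ν ξ):
  B: 471.7 − 1(292.5) = 179.2
  A: 0 + 2(292.5) = 584.9

585 mol/s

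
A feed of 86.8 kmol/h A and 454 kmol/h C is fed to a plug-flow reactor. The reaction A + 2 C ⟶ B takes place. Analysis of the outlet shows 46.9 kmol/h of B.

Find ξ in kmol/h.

For B: n = n₀ + 1ξ → 46.9 = 0 + 1ξ, giving ξ = 46.9 kmol/h.
Outlet amounts (n = n₀ + ν ξ):
  A: 86.8 − 1(46.9) = 39.9
  C: 454 − 2(46.9) = 360.2
  B: 0 + 1(46.9) = 46.9

ξ = 46.9 kmol/h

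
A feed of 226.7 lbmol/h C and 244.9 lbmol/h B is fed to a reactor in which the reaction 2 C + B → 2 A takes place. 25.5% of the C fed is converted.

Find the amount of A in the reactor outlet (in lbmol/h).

57.8 lbmol/h

C reacted = 0.255 × 226.7 = 57.81 lbmol/h; ν_C = −2, so ξ = 57.81/2 = 28.9 lbmol/h.
Outlet amounts (n = n₀ + ν ξ):
  C: 226.7 − 2(28.9) = 168.9
  B: 244.9 − 1(28.9) = 216
  A: 0 + 2(28.9) = 57.81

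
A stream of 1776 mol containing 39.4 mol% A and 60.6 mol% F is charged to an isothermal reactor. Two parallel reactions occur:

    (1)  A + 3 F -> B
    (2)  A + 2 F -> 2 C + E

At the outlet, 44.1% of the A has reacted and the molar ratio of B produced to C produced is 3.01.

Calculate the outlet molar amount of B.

Conversion of A: A consumed = 0.441 × 699.7 = 308.6 mol = 1ξ₁ + 1ξ₂.
Selectivity: 1ξ₁ / (2ξ₂) = 3.01 → ξ₁ = 6.02 ξ₂.
Substitute: (1·6.02 + 1) ξ₂ = 308.6 → ξ₂ = 43.96 mol, ξ₁ = 264.6 mol.
Outlet amounts (n = n₀ + Σ ν·ξ):
  A: 699.7 − 1(264.6) − 1(43.96) = 391.2
  F: 1076 − 3(264.6) − 2(43.96) = 194.5
  B: 0 + 1(264.6) = 264.6
  C: 0 + 2(43.96) = 87.92
  E: 0 + 1(43.96) = 43.96

265 mol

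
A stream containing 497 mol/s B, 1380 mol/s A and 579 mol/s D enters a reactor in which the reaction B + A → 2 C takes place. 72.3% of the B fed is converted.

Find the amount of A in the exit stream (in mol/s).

1020 mol/s

B reacted = 0.723 × 497 = 359.3 mol/s; ν_B = −1, so ξ = 359.3/1 = 359.3 mol/s.
Outlet amounts (n = n₀ + ν ξ):
  B: 497 − 1(359.3) = 137.7
  A: 1380 − 1(359.3) = 1021
  C: 0 + 2(359.3) = 718.7
  D: 579 (inert)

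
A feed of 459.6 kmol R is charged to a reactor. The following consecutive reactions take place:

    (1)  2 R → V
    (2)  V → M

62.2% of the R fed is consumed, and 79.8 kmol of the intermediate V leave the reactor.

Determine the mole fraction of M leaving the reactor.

Conversion of R: R consumed = 2ξ₁ = 0.622 × 459.6 → ξ₁ = 142.9 kmol.
V balance: n_V = 0 + 1ξ₁ − 1ξ₂ = 79.8 → ξ₂ = (1·142.9 − 79.8)/1 = 63.14 kmol.
Outlet amounts (n = n₀ + Σ ν·ξ):
  R: 459.6 − 2(142.9) = 173.7
  V: 0 + 1(142.9) − 1(63.14) = 79.8
  M: 0 + 1(63.14) = 63.14
Total out = 316.7 kmol; y_M = 63.14 / 316.7 = 0.1994.

0.199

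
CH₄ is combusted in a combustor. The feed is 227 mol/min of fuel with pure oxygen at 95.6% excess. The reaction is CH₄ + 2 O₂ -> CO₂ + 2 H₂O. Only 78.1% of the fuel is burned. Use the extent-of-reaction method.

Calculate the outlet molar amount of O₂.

Stoichiometric O₂ = 2 × 227 = 454 mol/min; O₂ fed = 454 × 1.956 = 888 mol/min.
Fuel reacted = 0.781 × 227 → ξ = 177.3 mol/min.
Outlet (n = n₀ + ν ξ):
  CH₄: 227 − 1(177.3) = 49.71
  O₂: 888 − 2(177.3) = 533.5
  CO₂: 0 + 1(177.3) = 177.3
  H₂O: 0 + 2(177.3) = 354.6

533 mol/min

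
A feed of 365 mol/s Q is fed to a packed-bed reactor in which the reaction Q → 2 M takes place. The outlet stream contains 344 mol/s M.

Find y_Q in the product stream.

0.359

For M: n = n₀ + 2ξ → 344 = 0 + 2ξ, giving ξ = 172 mol/s.
Outlet amounts (n = n₀ + ν ξ):
  Q: 365 − 1(172) = 193
  M: 0 + 2(172) = 344
Total out = 537 mol/s; y_Q = 193 / 537 = 0.3594.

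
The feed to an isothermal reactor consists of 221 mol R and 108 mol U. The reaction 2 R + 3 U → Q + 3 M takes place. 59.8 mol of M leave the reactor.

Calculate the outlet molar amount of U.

For M: n = n₀ + 3ξ → 59.8 = 0 + 3ξ, giving ξ = 19.93 mol.
Outlet amounts (n = n₀ + ν ξ):
  R: 221 − 2(19.93) = 181.1
  U: 108 − 3(19.93) = 48.2
  Q: 0 + 1(19.93) = 19.93
  M: 0 + 3(19.93) = 59.8

48.2 mol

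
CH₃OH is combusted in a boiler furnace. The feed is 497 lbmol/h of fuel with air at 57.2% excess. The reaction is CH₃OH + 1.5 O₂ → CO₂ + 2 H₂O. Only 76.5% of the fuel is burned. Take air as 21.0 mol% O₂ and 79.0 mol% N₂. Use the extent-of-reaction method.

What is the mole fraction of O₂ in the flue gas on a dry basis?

0.109

Stoichiometric O₂ = 1.5 × 497 = 745.5 lbmol/h; O₂ fed = 745.5 × 1.572 = 1172 lbmol/h.
N₂ fed = 1172 × 79/21 = 4409 lbmol/h.
Fuel reacted = 0.765 × 497 → ξ = 380.2 lbmol/h.
Outlet (n = n₀ + ν ξ):
  CH₃OH: 497 − 1(380.2) = 116.8
  O₂: 1172 − 1.5(380.2) = 601.6
  N₂: 4409 (inert)
  CO₂: 0 + 1(380.2) = 380.2
  H₂O: 0 + 2(380.2) = 760.4
Dry total = 5507 lbmol/h; y_O₂ (dry) = 601.6 / 5507 = 0.1092.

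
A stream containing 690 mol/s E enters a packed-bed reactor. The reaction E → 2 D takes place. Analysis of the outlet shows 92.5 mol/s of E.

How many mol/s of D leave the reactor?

For E: n = n₀ − 1ξ → 92.5 = 690 − 1ξ, giving ξ = 597.5 mol/s.
Outlet amounts (n = n₀ + ν ξ):
  E: 690 − 1(597.5) = 92.5
  D: 0 + 2(597.5) = 1195

1200 mol/s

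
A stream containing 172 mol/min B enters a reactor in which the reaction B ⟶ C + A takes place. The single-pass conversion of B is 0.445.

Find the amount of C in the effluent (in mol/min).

B reacted = 0.445 × 172 = 76.54 mol/min; ν_B = −1, so ξ = 76.54/1 = 76.54 mol/min.
Outlet amounts (n = n₀ + ν ξ):
  B: 172 − 1(76.54) = 95.46
  C: 0 + 1(76.54) = 76.54
  A: 0 + 1(76.54) = 76.54

76.5 mol/min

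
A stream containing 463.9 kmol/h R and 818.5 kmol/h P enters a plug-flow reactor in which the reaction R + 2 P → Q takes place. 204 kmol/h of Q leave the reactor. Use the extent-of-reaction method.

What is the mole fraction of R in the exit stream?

For Q: n = n₀ + 1ξ → 204 = 0 + 1ξ, giving ξ = 204 kmol/h.
Outlet amounts (n = n₀ + ν ξ):
  R: 463.9 − 1(204) = 259.9
  P: 818.5 − 2(204) = 410.5
  Q: 0 + 1(204) = 204
Total out = 874.4 kmol/h; y_R = 259.9 / 874.4 = 0.2972.

0.297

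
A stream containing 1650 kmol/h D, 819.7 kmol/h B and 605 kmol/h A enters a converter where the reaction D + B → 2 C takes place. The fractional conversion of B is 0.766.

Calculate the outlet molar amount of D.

B reacted = 0.766 × 819.7 = 627.9 kmol/h; ν_B = −1, so ξ = 627.9/1 = 627.9 kmol/h.
Outlet amounts (n = n₀ + ν ξ):
  D: 1650 − 1(627.9) = 1022
  B: 819.7 − 1(627.9) = 191.8
  C: 0 + 2(627.9) = 1256
  A: 605 (inert)

1020 kmol/h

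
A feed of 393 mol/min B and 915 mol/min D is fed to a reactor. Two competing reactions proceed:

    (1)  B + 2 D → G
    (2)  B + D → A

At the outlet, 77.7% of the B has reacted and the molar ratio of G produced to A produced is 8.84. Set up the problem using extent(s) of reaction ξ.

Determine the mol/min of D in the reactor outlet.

335 mol/min

Conversion of B: B consumed = 0.777 × 393 = 305.4 mol/min = 1ξ₁ + 1ξ₂.
Selectivity: 1ξ₁ / (1ξ₂) = 8.84 → ξ₁ = 8.84 ξ₂.
Substitute: (1·8.84 + 1) ξ₂ = 305.4 → ξ₂ = 31.03 mol/min, ξ₁ = 274.3 mol/min.
Outlet amounts (n = n₀ + Σ ν·ξ):
  B: 393 − 1(274.3) − 1(31.03) = 87.64
  D: 915 − 2(274.3) − 1(31.03) = 335.3
  G: 0 + 1(274.3) = 274.3
  A: 0 + 1(31.03) = 31.03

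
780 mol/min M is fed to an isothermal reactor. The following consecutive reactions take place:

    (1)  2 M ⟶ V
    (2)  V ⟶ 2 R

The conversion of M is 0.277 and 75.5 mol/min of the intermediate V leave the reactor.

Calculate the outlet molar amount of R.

65.1 mol/min

Conversion of M: M consumed = 2ξ₁ = 0.277 × 780 → ξ₁ = 108 mol/min.
V balance: n_V = 0 + 1ξ₁ − 1ξ₂ = 75.5 → ξ₂ = (1·108 − 75.5)/1 = 32.53 mol/min.
Outlet amounts (n = n₀ + Σ ν·ξ):
  M: 780 − 2(108) = 563.9
  V: 0 + 1(108) − 1(32.53) = 75.5
  R: 0 + 2(32.53) = 65.06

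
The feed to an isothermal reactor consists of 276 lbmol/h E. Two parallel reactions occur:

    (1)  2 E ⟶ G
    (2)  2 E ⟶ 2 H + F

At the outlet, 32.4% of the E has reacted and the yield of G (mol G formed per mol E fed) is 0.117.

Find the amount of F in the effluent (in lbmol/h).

12.4 lbmol/h

Yield of G: 1ξ₁ / 276 = 0.117 → ξ₁ = 32.29 lbmol/h.
Conversion of E: 2ξ₁ + 2ξ₂ = 0.324 × 276 = 89.42 → ξ₂ = 12.42 lbmol/h.
Outlet amounts (n = n₀ + Σ ν·ξ):
  E: 276 − 2(32.29) − 2(12.42) = 186.6
  G: 0 + 1(32.29) = 32.29
  H: 0 + 2(12.42) = 24.84
  F: 0 + 1(12.42) = 12.42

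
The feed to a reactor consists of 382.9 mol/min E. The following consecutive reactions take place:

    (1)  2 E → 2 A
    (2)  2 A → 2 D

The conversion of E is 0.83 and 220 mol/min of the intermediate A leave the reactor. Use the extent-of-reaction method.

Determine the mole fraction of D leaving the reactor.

Conversion of E: E consumed = 2ξ₁ = 0.83 × 382.9 → ξ₁ = 158.9 mol/min.
A balance: n_A = 0 + 2ξ₁ − 2ξ₂ = 220 → ξ₂ = (2·158.9 − 220)/2 = 48.9 mol/min.
Outlet amounts (n = n₀ + Σ ν·ξ):
  E: 382.9 − 2(158.9) = 65.09
  A: 0 + 2(158.9) − 2(48.9) = 220
  D: 0 + 2(48.9) = 97.81
Total out = 382.9 mol/min; y_D = 97.81 / 382.9 = 0.2554.

0.255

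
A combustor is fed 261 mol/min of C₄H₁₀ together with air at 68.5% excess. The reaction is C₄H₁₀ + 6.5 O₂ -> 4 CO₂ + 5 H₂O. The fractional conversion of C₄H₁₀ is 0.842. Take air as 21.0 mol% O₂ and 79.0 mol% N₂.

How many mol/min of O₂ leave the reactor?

Stoichiometric O₂ = 6.5 × 261 = 1696 mol/min; O₂ fed = 1696 × 1.685 = 2859 mol/min.
N₂ fed = 2859 × 79/21 = 10750 mol/min.
Fuel reacted = 0.842 × 261 → ξ = 219.8 mol/min.
Outlet (n = n₀ + ν ξ):
  C₄H₁₀: 261 − 1(219.8) = 41.24
  O₂: 2859 − 6.5(219.8) = 1430
  N₂: 10750 (inert)
  CO₂: 0 + 4(219.8) = 879
  H₂O: 0 + 5(219.8) = 1099

1430 mol/min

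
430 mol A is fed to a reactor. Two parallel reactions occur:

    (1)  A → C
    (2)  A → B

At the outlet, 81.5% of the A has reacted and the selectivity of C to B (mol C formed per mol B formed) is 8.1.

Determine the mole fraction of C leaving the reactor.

Conversion of A: A consumed = 0.815 × 430 = 350.4 mol = 1ξ₁ + 1ξ₂.
Selectivity: 1ξ₁ / (1ξ₂) = 8.1 → ξ₁ = 8.1 ξ₂.
Substitute: (1·8.1 + 1) ξ₂ = 350.4 → ξ₂ = 38.51 mol, ξ₁ = 311.9 mol.
Outlet amounts (n = n₀ + Σ ν·ξ):
  A: 430 − 1(311.9) − 1(38.51) = 79.55
  C: 0 + 1(311.9) = 311.9
  B: 0 + 1(38.51) = 38.51
Total out = 430 mol; y_C = 311.9 / 430 = 0.7254.

0.725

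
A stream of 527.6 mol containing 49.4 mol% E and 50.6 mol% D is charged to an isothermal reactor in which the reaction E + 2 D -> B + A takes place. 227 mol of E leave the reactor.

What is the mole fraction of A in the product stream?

0.0681

For E: n = n₀ − 1ξ → 227 = 260.6 − 1ξ, giving ξ = 33.63 mol.
Outlet amounts (n = n₀ + ν ξ):
  E: 260.6 − 1(33.63) = 227
  D: 267 − 2(33.63) = 199.7
  B: 0 + 1(33.63) = 33.63
  A: 0 + 1(33.63) = 33.63
Total out = 494 mol; y_A = 33.63 / 494 = 0.06809.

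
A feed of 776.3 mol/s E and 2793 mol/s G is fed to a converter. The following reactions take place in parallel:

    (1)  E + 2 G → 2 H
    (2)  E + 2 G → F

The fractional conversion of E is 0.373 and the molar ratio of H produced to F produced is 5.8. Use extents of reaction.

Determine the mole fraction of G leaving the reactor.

Conversion of E: E consumed = 0.373 × 776.3 = 289.6 mol/s = 1ξ₁ + 1ξ₂.
Selectivity: 2ξ₁ / (1ξ₂) = 5.8 → ξ₁ = 2.9 ξ₂.
Substitute: (1·2.9 + 1) ξ₂ = 289.6 → ξ₂ = 74.25 mol/s, ξ₁ = 215.3 mol/s.
Outlet amounts (n = n₀ + Σ ν·ξ):
  E: 776.3 − 1(215.3) − 1(74.25) = 486.7
  G: 2793 − 2(215.3) − 2(74.25) = 2214
  H: 0 + 2(215.3) = 430.6
  F: 0 + 1(74.25) = 74.25
Total out = 3205 mol/s; y_G = 2214 / 3205 = 0.6907.

0.691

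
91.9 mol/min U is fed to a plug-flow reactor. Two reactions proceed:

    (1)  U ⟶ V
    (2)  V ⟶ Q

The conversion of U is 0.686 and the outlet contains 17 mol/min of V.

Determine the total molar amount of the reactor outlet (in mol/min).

91.9 mol/min

Conversion of U: U consumed = 1ξ₁ = 0.686 × 91.9 → ξ₁ = 63.04 mol/min.
V balance: n_V = 0 + 1ξ₁ − 1ξ₂ = 17 → ξ₂ = (1·63.04 − 17)/1 = 46.04 mol/min.
Outlet amounts (n = n₀ + Σ ν·ξ):
  U: 91.9 − 1(63.04) = 28.86
  V: 0 + 1(63.04) − 1(46.04) = 17
  Q: 0 + 1(46.04) = 46.04
Total out = 28.86 + 17 + 46.04 = 91.9 mol/min.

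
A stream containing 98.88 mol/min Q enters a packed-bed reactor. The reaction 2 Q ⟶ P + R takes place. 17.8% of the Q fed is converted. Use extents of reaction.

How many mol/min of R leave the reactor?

8.8 mol/min

Q reacted = 0.178 × 98.88 = 17.6 mol/min; ν_Q = −2, so ξ = 17.6/2 = 8.8 mol/min.
Outlet amounts (n = n₀ + ν ξ):
  Q: 98.88 − 2(8.8) = 81.28
  P: 0 + 1(8.8) = 8.8
  R: 0 + 1(8.8) = 8.8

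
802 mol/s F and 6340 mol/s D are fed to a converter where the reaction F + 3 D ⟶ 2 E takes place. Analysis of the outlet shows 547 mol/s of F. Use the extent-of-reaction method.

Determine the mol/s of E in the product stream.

510 mol/s

For F: n = n₀ − 1ξ → 547 = 802 − 1ξ, giving ξ = 255 mol/s.
Outlet amounts (n = n₀ + ν ξ):
  F: 802 − 1(255) = 547
  D: 6340 − 3(255) = 5575
  E: 0 + 2(255) = 510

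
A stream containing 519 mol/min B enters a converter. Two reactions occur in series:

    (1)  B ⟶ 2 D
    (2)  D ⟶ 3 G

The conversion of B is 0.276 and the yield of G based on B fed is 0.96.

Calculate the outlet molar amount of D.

120 mol/min

Conversion of B: B consumed = 1ξ₁ = 0.276 × 519 → ξ₁ = 143.2 mol/min.
Yield of G: 3ξ₂ / 519 = 0.96 → ξ₂ = 166.1 mol/min.
Outlet amounts (n = n₀ + Σ ν·ξ):
  B: 519 − 1(143.2) = 375.8
  D: 0 + 2(143.2) − 1(166.1) = 120.4
  G: 0 + 3(166.1) = 498.2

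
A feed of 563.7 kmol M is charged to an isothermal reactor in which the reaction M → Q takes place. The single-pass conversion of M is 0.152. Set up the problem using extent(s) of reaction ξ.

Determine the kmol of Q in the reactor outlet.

85.7 kmol

M reacted = 0.152 × 563.7 = 85.68 kmol; ν_M = −1, so ξ = 85.68/1 = 85.68 kmol.
Outlet amounts (n = n₀ + ν ξ):
  M: 563.7 − 1(85.68) = 478
  Q: 0 + 1(85.68) = 85.68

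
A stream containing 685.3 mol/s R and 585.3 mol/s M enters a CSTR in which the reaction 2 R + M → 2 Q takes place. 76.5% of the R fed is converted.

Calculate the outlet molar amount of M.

323 mol/s

R reacted = 0.765 × 685.3 = 524.3 mol/s; ν_R = −2, so ξ = 524.3/2 = 262.1 mol/s.
Outlet amounts (n = n₀ + ν ξ):
  R: 685.3 − 2(262.1) = 161
  M: 585.3 − 1(262.1) = 323.2
  Q: 0 + 2(262.1) = 524.3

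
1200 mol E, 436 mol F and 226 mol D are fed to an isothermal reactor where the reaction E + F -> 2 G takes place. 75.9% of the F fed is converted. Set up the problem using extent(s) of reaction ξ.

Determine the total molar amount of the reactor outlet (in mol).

1860 mol

F reacted = 0.759 × 436 = 330.9 mol; ν_F = −1, so ξ = 330.9/1 = 330.9 mol.
Outlet amounts (n = n₀ + ν ξ):
  E: 1200 − 1(330.9) = 869.1
  F: 436 − 1(330.9) = 105.1
  G: 0 + 2(330.9) = 661.8
  D: 226 (inert)
Total out = 869.1 + 105.1 + 661.8 + 226 = 1862 mol.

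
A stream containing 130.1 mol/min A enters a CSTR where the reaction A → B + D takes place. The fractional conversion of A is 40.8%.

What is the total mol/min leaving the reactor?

A reacted = 0.408 × 130.1 = 53.08 mol/min; ν_A = −1, so ξ = 53.08/1 = 53.08 mol/min.
Outlet amounts (n = n₀ + ν ξ):
  A: 130.1 − 1(53.08) = 77.02
  B: 0 + 1(53.08) = 53.08
  D: 0 + 1(53.08) = 53.08
Total out = 77.02 + 53.08 + 53.08 = 183.2 mol/min.

183 mol/min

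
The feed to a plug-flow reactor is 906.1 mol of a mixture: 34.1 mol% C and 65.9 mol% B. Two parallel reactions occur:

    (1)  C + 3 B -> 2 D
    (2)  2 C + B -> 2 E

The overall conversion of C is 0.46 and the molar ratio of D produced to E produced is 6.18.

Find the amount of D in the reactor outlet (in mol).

215 mol

Conversion of C: C consumed = 0.46 × 309 = 142.1 mol = 1ξ₁ + 2ξ₂.
Selectivity: 2ξ₁ / (2ξ₂) = 6.18 → ξ₁ = 6.18 ξ₂.
Substitute: (1·6.18 + 2) ξ₂ = 142.1 → ξ₂ = 17.38 mol, ξ₁ = 107.4 mol.
Outlet amounts (n = n₀ + Σ ν·ξ):
  C: 309 − 1(107.4) − 2(17.38) = 166.8
  B: 597.1 − 3(107.4) − 1(17.38) = 257.6
  D: 0 + 2(107.4) = 214.8
  E: 0 + 2(17.38) = 34.75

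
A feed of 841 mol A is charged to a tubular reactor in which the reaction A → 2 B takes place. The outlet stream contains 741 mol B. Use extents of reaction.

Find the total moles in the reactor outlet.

For B: n = n₀ + 2ξ → 741 = 0 + 2ξ, giving ξ = 370.5 mol.
Outlet amounts (n = n₀ + ν ξ):
  A: 841 − 1(370.5) = 470.5
  B: 0 + 2(370.5) = 741
Total out = 470.5 + 741 = 1212 mol.

1210 mol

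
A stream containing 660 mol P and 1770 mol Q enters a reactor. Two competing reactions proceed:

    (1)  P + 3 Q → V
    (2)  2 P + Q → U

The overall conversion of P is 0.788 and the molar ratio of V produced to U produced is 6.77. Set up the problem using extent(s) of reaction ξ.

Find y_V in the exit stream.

0.363

Conversion of P: P consumed = 0.788 × 660 = 520.1 mol = 1ξ₁ + 2ξ₂.
Selectivity: 1ξ₁ / (1ξ₂) = 6.77 → ξ₁ = 6.77 ξ₂.
Substitute: (1·6.77 + 2) ξ₂ = 520.1 → ξ₂ = 59.3 mol, ξ₁ = 401.5 mol.
Outlet amounts (n = n₀ + Σ ν·ξ):
  P: 660 − 1(401.5) − 2(59.3) = 139.9
  Q: 1770 − 3(401.5) − 1(59.3) = 506.3
  V: 0 + 1(401.5) = 401.5
  U: 0 + 1(59.3) = 59.3
Total out = 1107 mol; y_V = 401.5 / 1107 = 0.3627.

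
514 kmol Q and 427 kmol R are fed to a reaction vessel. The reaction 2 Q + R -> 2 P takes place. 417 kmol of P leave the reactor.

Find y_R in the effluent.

For P: n = n₀ + 2ξ → 417 = 0 + 2ξ, giving ξ = 208.5 kmol.
Outlet amounts (n = n₀ + ν ξ):
  Q: 514 − 2(208.5) = 97
  R: 427 − 1(208.5) = 218.5
  P: 0 + 2(208.5) = 417
Total out = 732.5 kmol; y_R = 218.5 / 732.5 = 0.2983.

0.298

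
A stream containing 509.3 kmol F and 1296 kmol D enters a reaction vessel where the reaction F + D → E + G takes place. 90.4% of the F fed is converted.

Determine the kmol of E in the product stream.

460 kmol

F reacted = 0.904 × 509.3 = 460.4 kmol; ν_F = −1, so ξ = 460.4/1 = 460.4 kmol.
Outlet amounts (n = n₀ + ν ξ):
  F: 509.3 − 1(460.4) = 48.89
  D: 1296 − 1(460.4) = 835.6
  E: 0 + 1(460.4) = 460.4
  G: 0 + 1(460.4) = 460.4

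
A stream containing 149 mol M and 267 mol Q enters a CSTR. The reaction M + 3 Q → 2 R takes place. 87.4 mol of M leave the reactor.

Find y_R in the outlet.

0.421

For M: n = n₀ − 1ξ → 87.4 = 149 − 1ξ, giving ξ = 61.6 mol.
Outlet amounts (n = n₀ + ν ξ):
  M: 149 − 1(61.6) = 87.4
  Q: 267 − 3(61.6) = 82.2
  R: 0 + 2(61.6) = 123.2
Total out = 292.8 mol; y_R = 123.2 / 292.8 = 0.4208.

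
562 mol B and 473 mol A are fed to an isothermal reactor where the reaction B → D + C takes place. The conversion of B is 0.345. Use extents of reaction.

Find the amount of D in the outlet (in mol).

B reacted = 0.345 × 562 = 193.9 mol; ν_B = −1, so ξ = 193.9/1 = 193.9 mol.
Outlet amounts (n = n₀ + ν ξ):
  B: 562 − 1(193.9) = 368.1
  D: 0 + 1(193.9) = 193.9
  C: 0 + 1(193.9) = 193.9
  A: 473 (inert)

194 mol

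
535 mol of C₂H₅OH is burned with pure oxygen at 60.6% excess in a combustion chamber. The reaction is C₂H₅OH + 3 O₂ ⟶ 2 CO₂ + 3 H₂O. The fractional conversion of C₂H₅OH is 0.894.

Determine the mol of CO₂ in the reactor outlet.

Stoichiometric O₂ = 3 × 535 = 1605 mol; O₂ fed = 1605 × 1.606 = 2578 mol.
Fuel reacted = 0.894 × 535 → ξ = 478.3 mol.
Outlet (n = n₀ + ν ξ):
  C₂H₅OH: 535 − 1(478.3) = 56.71
  O₂: 2578 − 3(478.3) = 1143
  CO₂: 0 + 2(478.3) = 956.6
  H₂O: 0 + 3(478.3) = 1435

957 mol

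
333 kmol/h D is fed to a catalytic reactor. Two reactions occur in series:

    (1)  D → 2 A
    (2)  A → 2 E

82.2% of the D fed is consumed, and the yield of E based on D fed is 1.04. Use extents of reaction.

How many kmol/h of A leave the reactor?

Conversion of D: D consumed = 1ξ₁ = 0.822 × 333 → ξ₁ = 273.7 kmol/h.
Yield of E: 2ξ₂ / 333 = 1.04 → ξ₂ = 173.2 kmol/h.
Outlet amounts (n = n₀ + Σ ν·ξ):
  D: 333 − 1(273.7) = 59.27
  A: 0 + 2(273.7) − 1(173.2) = 374.3
  E: 0 + 2(173.2) = 346.3

374 kmol/h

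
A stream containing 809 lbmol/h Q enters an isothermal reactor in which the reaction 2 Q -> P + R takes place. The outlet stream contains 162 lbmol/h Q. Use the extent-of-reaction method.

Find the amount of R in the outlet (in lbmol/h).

For Q: n = n₀ − 2ξ → 162 = 809 − 2ξ, giving ξ = 323.5 lbmol/h.
Outlet amounts (n = n₀ + ν ξ):
  Q: 809 − 2(323.5) = 162
  P: 0 + 1(323.5) = 323.5
  R: 0 + 1(323.5) = 323.5

324 lbmol/h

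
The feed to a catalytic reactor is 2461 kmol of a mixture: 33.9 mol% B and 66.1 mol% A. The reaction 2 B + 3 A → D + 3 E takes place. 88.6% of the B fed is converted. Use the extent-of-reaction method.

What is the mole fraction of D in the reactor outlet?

0.177

B reacted = 0.886 × 834.3 = 739.2 kmol; ν_B = −2, so ξ = 739.2/2 = 369.6 kmol.
Outlet amounts (n = n₀ + ν ξ):
  B: 834.3 − 2(369.6) = 95.11
  A: 1627 − 3(369.6) = 518
  D: 0 + 1(369.6) = 369.6
  E: 0 + 3(369.6) = 1109
Total out = 2091 kmol; y_D = 369.6 / 2091 = 0.1767.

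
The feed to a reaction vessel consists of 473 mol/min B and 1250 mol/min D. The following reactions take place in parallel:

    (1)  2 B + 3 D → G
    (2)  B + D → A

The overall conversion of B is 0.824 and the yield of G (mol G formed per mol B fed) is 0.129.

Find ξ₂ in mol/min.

ξ₂ = 268 mol/min

Yield of G: 1ξ₁ / 473 = 0.129 → ξ₁ = 61.02 mol/min.
Conversion of B: 2ξ₁ + 1ξ₂ = 0.824 × 473 = 389.8 → ξ₂ = 267.7 mol/min.
Outlet amounts (n = n₀ + Σ ν·ξ):
  B: 473 − 2(61.02) − 1(267.7) = 83.25
  D: 1250 − 3(61.02) − 1(267.7) = 799.2
  G: 0 + 1(61.02) = 61.02
  A: 0 + 1(267.7) = 267.7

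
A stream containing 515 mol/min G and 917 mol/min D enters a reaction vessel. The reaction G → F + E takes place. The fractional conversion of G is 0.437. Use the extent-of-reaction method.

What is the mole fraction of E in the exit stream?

0.136

G reacted = 0.437 × 515 = 225.1 mol/min; ν_G = −1, so ξ = 225.1/1 = 225.1 mol/min.
Outlet amounts (n = n₀ + ν ξ):
  G: 515 − 1(225.1) = 289.9
  F: 0 + 1(225.1) = 225.1
  E: 0 + 1(225.1) = 225.1
  D: 917 (inert)
Total out = 1657 mol/min; y_E = 225.1 / 1657 = 0.1358.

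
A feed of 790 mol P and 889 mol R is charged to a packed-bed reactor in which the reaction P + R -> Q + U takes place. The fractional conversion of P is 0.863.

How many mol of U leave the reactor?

P reacted = 0.863 × 790 = 681.8 mol; ν_P = −1, so ξ = 681.8/1 = 681.8 mol.
Outlet amounts (n = n₀ + ν ξ):
  P: 790 − 1(681.8) = 108.2
  R: 889 − 1(681.8) = 207.2
  Q: 0 + 1(681.8) = 681.8
  U: 0 + 1(681.8) = 681.8

682 mol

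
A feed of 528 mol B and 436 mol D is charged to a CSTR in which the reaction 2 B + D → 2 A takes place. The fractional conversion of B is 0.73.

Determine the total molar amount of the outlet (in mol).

B reacted = 0.73 × 528 = 385.4 mol; ν_B = −2, so ξ = 385.4/2 = 192.7 mol.
Outlet amounts (n = n₀ + ν ξ):
  B: 528 − 2(192.7) = 142.6
  D: 436 − 1(192.7) = 243.3
  A: 0 + 2(192.7) = 385.4
Total out = 142.6 + 243.3 + 385.4 = 771.3 mol.

771 mol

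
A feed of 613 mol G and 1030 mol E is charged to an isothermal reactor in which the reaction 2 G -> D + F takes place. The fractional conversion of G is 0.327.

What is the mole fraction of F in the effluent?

G reacted = 0.327 × 613 = 200.5 mol; ν_G = −2, so ξ = 200.5/2 = 100.2 mol.
Outlet amounts (n = n₀ + ν ξ):
  G: 613 − 2(100.2) = 412.5
  D: 0 + 1(100.2) = 100.2
  F: 0 + 1(100.2) = 100.2
  E: 1030 (inert)
Total out = 1643 mol; y_F = 100.2 / 1643 = 0.061.

0.061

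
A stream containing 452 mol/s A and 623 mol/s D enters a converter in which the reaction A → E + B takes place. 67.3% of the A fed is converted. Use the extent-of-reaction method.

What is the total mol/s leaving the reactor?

1380 mol/s

A reacted = 0.673 × 452 = 304.2 mol/s; ν_A = −1, so ξ = 304.2/1 = 304.2 mol/s.
Outlet amounts (n = n₀ + ν ξ):
  A: 452 − 1(304.2) = 147.8
  E: 0 + 1(304.2) = 304.2
  B: 0 + 1(304.2) = 304.2
  D: 623 (inert)
Total out = 147.8 + 304.2 + 304.2 + 623 = 1379 mol/s.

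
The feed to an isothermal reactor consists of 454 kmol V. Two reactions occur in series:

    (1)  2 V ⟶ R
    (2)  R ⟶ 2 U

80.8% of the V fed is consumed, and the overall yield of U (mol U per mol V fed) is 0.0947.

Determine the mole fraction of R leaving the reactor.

Conversion of V: V consumed = 2ξ₁ = 0.808 × 454 → ξ₁ = 183.4 kmol.
Yield of U: 2ξ₂ / 454 = 0.0947 → ξ₂ = 21.5 kmol.
Outlet amounts (n = n₀ + Σ ν·ξ):
  V: 454 − 2(183.4) = 87.17
  R: 0 + 1(183.4) − 1(21.5) = 161.9
  U: 0 + 2(21.5) = 42.99
Total out = 292.1 kmol; y_R = 161.9 / 292.1 = 0.5544.

0.554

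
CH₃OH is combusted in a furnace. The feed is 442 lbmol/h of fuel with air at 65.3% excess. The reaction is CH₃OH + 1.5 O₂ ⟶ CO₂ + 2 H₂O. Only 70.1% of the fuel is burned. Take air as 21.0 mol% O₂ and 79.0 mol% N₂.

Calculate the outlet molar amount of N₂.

Stoichiometric O₂ = 1.5 × 442 = 663 lbmol/h; O₂ fed = 663 × 1.653 = 1096 lbmol/h.
N₂ fed = 1096 × 79/21 = 4123 lbmol/h.
Fuel reacted = 0.701 × 442 → ξ = 309.8 lbmol/h.
Outlet (n = n₀ + ν ξ):
  CH₃OH: 442 − 1(309.8) = 132.2
  O₂: 1096 − 1.5(309.8) = 631.2
  N₂: 4123 (inert)
  CO₂: 0 + 1(309.8) = 309.8
  H₂O: 0 + 2(309.8) = 619.7

4120 lbmol/h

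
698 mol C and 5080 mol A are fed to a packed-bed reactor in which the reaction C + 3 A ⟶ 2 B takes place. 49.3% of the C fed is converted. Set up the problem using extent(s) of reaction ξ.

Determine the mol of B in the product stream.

688 mol

C reacted = 0.493 × 698 = 344.1 mol; ν_C = −1, so ξ = 344.1/1 = 344.1 mol.
Outlet amounts (n = n₀ + ν ξ):
  C: 698 − 1(344.1) = 353.9
  A: 5080 − 3(344.1) = 4048
  B: 0 + 2(344.1) = 688.2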